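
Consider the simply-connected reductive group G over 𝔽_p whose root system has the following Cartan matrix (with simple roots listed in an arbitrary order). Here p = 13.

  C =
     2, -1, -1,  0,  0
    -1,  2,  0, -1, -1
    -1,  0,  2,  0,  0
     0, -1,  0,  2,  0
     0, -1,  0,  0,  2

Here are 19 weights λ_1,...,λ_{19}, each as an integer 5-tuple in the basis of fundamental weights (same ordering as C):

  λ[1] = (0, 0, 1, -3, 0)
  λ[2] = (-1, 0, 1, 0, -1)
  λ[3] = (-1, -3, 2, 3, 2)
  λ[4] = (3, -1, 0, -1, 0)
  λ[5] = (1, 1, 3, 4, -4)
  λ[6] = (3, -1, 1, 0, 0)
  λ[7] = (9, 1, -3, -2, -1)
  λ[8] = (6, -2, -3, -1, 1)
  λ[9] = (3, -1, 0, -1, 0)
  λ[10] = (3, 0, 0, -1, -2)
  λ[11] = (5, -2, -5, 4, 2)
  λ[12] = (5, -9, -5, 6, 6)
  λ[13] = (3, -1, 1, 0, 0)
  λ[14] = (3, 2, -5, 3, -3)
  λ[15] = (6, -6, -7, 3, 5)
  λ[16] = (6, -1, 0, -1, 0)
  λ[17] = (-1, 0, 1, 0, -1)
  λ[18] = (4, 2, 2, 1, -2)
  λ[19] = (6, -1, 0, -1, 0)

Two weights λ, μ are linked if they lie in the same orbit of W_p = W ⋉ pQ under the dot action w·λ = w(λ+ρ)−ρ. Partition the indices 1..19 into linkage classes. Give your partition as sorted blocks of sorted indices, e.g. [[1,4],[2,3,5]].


Root system D_5: the 5×5 matrix C matches after relabeling.

Ā_13 reps of the 19 weights (D_5, coords as presented):

  1: (0, 1, 2, 1, 0);  2: (0, 1, 2, 1, 0);  3: (2, 0, 1, 2, 1);  4: (4, 0, 1, 0, 1);  5: (0, 1, 4, 4, 2);  6: (4, 0, 2, 1, 1);  7: (0, 1, 2, 1, 0);  8: (4, 0, 2, 1, 1);  9: (4, 0, 1, 0, 1);  10: (4, 0, 1, 0, 1);  11: (0, 1, 4, 4, 2);  12: (4, 0, 2, 1, 1);  13: (4, 0, 2, 1, 1);  14: (0, 1, 4, 4, 2);  15: (4, 0, 2, 1, 1);  16: (4, 0, 1, 0, 1);  17: (0, 1, 2, 1, 0);  18: (2, 0, 1, 2, 1);  19: (4, 0, 1, 0, 1)

Partition of {1..19} into 5 W_13-dot-orbits:

[[1, 2, 7, 17], [3, 18], [4, 9, 10, 16, 19], [5, 11, 14], [6, 8, 12, 13, 15]]


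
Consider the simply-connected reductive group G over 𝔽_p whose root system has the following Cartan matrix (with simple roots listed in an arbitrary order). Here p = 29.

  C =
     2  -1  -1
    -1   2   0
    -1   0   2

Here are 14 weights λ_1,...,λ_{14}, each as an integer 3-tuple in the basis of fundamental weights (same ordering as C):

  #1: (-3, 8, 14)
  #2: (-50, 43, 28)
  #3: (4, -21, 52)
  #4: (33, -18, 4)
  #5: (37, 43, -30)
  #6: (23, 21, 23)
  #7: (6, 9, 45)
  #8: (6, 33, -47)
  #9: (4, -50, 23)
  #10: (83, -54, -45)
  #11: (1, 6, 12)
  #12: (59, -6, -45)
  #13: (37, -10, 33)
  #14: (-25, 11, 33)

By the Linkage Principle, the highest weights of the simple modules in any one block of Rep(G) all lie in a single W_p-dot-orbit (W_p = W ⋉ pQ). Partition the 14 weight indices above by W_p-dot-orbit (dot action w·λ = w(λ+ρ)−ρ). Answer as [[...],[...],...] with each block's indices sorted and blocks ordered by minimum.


Type A_3, rank 3, |W|=24; reorder rows/cols to standard.

Alcove-folded reps (p=29, 14 weights, presented ϖ-order):

  λ_1+ρ ↦ (2, 7, 13);  λ_2+ρ ↦ (9, 15, 0);  λ_3+ρ ↦ (9, 15, 0);  λ_4+ρ ↦ (12, 7, 5);  λ_5+ρ ↦ (9, 15, 0);  λ_6+ρ ↦ (12, 7, 5);  λ_7+ρ ↦ (12, 7, 5);  λ_8+ρ ↦ (12, 7, 5);  λ_9+ρ ↦ (9, 15, 0);  λ_10+ρ ↦ (13, 11, 2);  λ_11+ρ ↦ (2, 7, 13);  λ_12+ρ ↦ (13, 11, 2);  λ_13+ρ ↦ (9, 15, 0);  λ_14+ρ ↦ (12, 7, 5)

The 14 indices split into 4 linkage classes (same alcove rep ⇔ same W_29-dot-orbit):

[[1, 11], [2, 3, 5, 9, 13], [4, 6, 7, 8, 14], [10, 12]]


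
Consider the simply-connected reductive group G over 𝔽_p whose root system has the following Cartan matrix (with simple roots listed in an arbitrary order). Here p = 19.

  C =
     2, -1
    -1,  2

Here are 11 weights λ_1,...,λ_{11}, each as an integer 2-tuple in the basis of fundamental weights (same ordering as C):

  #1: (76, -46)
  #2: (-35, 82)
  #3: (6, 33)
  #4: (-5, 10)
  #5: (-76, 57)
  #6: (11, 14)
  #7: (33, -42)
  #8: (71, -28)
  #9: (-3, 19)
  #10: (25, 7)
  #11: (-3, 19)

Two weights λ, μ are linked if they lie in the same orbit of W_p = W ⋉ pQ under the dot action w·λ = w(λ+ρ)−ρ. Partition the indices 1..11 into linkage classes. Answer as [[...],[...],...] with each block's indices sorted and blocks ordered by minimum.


Root system A_2: the 2×2 matrix C matches after relabeling.

Each λ_j+ρ reduced to Ā_19; 2-tuples below use C's row order:

  λ_1+ρ ↦ (6, 1) · λ_2+ρ ↦ (4, 7) · λ_3+ρ ↦ (12, 3) · λ_4+ρ ↦ (4, 7) · λ_5+ρ ↦ (1, 17) · λ_6+ρ ↦ (4, 7) · λ_7+ρ ↦ (12, 3) · λ_8+ρ ↦ (4, 7) · λ_9+ρ ↦ (1, 17) · λ_10+ρ ↦ (4, 7) · λ_11+ρ ↦ (1, 17)

4 distinct reps among the 11 weights ⇒ 4 W_19-linkage classes:

[[1], [2, 4, 6, 8, 10], [3, 7], [5, 9, 11]]


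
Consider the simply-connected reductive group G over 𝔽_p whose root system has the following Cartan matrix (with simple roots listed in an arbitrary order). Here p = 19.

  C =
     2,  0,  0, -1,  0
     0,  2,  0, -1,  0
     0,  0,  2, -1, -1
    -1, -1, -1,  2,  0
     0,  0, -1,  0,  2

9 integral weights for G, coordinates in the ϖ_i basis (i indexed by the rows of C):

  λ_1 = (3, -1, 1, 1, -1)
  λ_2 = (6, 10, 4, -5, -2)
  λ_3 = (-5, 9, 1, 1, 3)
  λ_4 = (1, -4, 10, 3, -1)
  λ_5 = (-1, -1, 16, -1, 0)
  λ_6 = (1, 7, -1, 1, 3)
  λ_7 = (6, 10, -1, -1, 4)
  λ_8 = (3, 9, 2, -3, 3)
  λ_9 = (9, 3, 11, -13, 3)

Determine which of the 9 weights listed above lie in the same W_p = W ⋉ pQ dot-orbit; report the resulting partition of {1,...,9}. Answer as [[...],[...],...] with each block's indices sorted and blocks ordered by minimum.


Cartan matrix: type D_5 (|W|=1920); un-permuting the 5 rows.

Alcove-folded reps (p=19, 9 weights, presented ϖ-order):

  1: (4, 0, 2, 2, 0);  2: (3, 7, 0, 4, 1);  3: (2, 8, 0, 2, 4);  4: (2, 3, 1, 1, 0);  5: (0, 0, 1, 0, 1);  6: (2, 8, 0, 2, 4);  7: (3, 7, 0, 4, 1);  8: (2, 8, 0, 2, 4);  9: (2, 8, 0, 2, 4)

Grouping the 9 weights by Ā_19-representative: 5 linkage classes.

[[1], [2, 7], [3, 6, 8, 9], [4], [5]]


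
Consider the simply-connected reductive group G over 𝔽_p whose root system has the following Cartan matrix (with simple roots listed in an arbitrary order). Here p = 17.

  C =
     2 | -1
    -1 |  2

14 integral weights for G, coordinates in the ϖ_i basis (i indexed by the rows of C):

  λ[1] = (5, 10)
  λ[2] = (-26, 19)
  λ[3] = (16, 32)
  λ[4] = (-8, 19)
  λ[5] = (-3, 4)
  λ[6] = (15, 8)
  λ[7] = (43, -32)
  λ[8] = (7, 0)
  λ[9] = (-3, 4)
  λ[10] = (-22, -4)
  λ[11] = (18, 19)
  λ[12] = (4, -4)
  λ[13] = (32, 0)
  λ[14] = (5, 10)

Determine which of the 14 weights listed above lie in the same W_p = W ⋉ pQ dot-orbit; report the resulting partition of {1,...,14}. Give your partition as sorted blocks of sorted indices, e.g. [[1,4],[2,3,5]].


Dynkin diagram of C (from the 2 off-diagonal −1 entries): A_2.

Alcove-folded reps (p=17, 14 weights, presented ϖ-order):

  1: (6, 11) · 2: (9, 3) · 3: (0, 16) · 4: (4, 10) · 5: (2, 3) · 6: (8, 1) · 7: (4, 10) · 8: (8, 1) · 9: (2, 3) · 10: (4, 10) · 11: (2, 3) · 12: (2, 3) · 13: (0, 16) · 14: (6, 11)

Linkage partition of the 14 weights (6 classes, p=17):

[[1, 14], [2], [3, 13], [4, 7, 10], [5, 9, 11, 12], [6, 8]]


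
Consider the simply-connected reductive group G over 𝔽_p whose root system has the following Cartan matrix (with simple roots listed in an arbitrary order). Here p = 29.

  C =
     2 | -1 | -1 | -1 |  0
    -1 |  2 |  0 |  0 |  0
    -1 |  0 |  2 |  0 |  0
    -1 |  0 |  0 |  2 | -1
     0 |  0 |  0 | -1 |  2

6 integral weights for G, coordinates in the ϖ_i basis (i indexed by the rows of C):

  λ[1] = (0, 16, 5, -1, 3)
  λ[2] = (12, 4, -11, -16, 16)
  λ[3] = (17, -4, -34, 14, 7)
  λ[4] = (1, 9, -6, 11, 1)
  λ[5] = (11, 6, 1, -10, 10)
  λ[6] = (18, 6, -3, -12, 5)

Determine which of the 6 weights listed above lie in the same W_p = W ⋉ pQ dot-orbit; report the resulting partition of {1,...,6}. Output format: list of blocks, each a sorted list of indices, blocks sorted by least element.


Cartan matrix: type D_5 (|W|=1920); un-permuting the 5 rows.

Ā_29 reps of the 6 weights (D_5, coords as presented):

  λ_1+ρ ↦ (1, 17, 6, 0, 4) · λ_2+ρ ↦ (3, 7, 2, 3, 2) · λ_3+ρ ↦ (5, 6, 6, 3, 0) · λ_4+ρ ↦ (3, 7, 2, 3, 2) · λ_5+ρ ↦ (3, 7, 2, 3, 2) · λ_6+ρ ↦ (3, 7, 2, 3, 2)

Grouping the 6 weights by Ā_29-representative: 3 linkage classes.

[[1], [2, 4, 5, 6], [3]]


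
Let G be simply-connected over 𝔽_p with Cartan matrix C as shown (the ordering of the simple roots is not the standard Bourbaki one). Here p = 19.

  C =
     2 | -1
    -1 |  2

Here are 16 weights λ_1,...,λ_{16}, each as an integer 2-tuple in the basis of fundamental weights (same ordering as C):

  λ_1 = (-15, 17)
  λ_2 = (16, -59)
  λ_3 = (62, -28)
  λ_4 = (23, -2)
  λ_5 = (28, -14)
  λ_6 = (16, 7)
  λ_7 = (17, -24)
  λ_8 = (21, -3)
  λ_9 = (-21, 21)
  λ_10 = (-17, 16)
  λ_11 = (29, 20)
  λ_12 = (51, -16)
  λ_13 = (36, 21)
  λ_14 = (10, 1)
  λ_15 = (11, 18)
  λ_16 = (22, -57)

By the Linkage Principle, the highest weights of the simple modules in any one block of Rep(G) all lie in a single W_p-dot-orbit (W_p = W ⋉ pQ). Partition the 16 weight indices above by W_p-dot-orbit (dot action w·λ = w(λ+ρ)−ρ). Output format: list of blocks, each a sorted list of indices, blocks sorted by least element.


A_2 Cartan matrix, 2 simple roots permuted; ρ=(1,1).

W_19-reps of the 16 weights in Ā_19 (same 2-coord order as C):

  λ_1+ρ ↦ (14, 4)
  λ_2+ρ ↦ (16, 1)
  λ_3+ρ ↦ (11, 2)
  λ_4+ρ ↦ (14, 4)
  λ_5+ρ ↦ (6, 3)
  λ_6+ρ ↦ (11, 2)
  λ_7+ρ ↦ (1, 14)
  λ_8+ρ ↦ (16, 1)
  λ_9+ρ ↦ (16, 1)
  λ_10+ρ ↦ (16, 1)
  λ_11+ρ ↦ (11, 2)
  λ_12+ρ ↦ (14, 4)
  λ_13+ρ ↦ (16, 1)
  λ_14+ρ ↦ (11, 2)
  λ_15+ρ ↦ (0, 7)
  λ_16+ρ ↦ (14, 4)

Partition of {1..16} into 6 W_19-dot-orbits:

[[1, 4, 12, 16], [2, 8, 9, 10, 13], [3, 6, 11, 14], [5], [7], [15]]


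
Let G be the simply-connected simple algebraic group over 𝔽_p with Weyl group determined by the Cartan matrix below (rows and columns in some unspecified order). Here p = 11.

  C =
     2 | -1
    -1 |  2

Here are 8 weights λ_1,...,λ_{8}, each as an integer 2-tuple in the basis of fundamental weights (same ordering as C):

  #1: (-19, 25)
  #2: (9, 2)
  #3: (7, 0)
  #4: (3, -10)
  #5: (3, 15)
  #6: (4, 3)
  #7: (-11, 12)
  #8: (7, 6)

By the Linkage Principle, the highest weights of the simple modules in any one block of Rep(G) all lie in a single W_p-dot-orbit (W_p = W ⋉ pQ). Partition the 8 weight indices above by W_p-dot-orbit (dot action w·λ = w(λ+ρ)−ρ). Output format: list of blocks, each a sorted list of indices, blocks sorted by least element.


Dynkin diagram of C (from the 2 off-diagonal −1 entries): A_2.

Each λ_j+ρ reduced to Ā_11; 2-tuples below use C's row order:

    [1] (4, 3)
    [2] (8, 1)
    [3] (8, 1)
    [4] (5, 4)
    [5] (5, 2)
    [6] (5, 4)
    [7] (8, 1)
    [8] (4, 3)

Linkage partition of the 8 weights (4 classes, p=11):

[[1, 8], [2, 3, 7], [4, 6], [5]]


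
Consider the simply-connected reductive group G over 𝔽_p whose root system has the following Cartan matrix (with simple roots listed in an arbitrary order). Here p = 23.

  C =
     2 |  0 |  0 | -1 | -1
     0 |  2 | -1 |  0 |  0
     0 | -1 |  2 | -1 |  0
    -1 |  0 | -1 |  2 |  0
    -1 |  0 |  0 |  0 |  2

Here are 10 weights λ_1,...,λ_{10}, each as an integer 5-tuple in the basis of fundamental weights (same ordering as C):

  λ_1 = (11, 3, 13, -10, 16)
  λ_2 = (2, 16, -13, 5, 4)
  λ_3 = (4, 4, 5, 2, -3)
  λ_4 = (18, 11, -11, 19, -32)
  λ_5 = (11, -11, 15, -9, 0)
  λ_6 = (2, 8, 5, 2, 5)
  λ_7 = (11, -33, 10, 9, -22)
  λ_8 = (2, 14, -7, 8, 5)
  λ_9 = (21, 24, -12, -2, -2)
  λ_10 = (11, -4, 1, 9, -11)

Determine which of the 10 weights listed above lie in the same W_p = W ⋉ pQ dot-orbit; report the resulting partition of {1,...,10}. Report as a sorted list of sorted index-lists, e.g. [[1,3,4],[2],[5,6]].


Dynkin diagram of C (from the 8 off-diagonal −1 entries): A_5.

Folding the 10 weights λ_j+ρ into Ā_23 (reps in the given 5-coord order):

  1: (3, 5, 6, 3, 2)
  2: (3, 5, 6, 3, 2)
  3: (3, 5, 6, 3, 2)
  4: (4, 8, 2, 6, 1)
  5: (4, 8, 2, 6, 1)
  6: (3, 5, 6, 3, 2)
  7: (2, 1, 1, 9, 9)
  8: (3, 5, 6, 3, 2)
  9: (2, 1, 1, 9, 9)
  10: (2, 1, 1, 9, 9)

Linkage partition of the 10 weights (3 classes, p=23):

[[1, 2, 3, 6, 8], [4, 5], [7, 9, 10]]


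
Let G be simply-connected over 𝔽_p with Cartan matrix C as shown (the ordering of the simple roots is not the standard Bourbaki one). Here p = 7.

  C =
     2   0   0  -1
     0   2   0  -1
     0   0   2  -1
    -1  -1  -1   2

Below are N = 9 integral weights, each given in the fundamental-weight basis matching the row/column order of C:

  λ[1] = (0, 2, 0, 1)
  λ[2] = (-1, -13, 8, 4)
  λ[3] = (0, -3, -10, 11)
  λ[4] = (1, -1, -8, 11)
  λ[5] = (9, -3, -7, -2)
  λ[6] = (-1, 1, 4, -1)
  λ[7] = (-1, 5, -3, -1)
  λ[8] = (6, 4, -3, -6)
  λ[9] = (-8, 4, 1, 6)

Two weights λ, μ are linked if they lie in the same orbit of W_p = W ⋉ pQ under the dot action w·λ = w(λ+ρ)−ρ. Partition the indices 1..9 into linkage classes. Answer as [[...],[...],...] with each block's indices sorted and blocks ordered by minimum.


Type D_4, rank 4, |W|=192; reorder rows/cols to standard.

Each λ_j+ρ reduced to Ā_7; 4-tuples below use C's row order:

    λ_1 → (1, 3, 1, 0)
    λ_2 → (0, 2, 5, 0)
    λ_3 → (2, 1, 0, 1)
    λ_4 → (0, 2, 5, 0)
    λ_5 → (2, 4, 0, 0)
    λ_6 → (0, 2, 5, 0)
    λ_7 → (2, 4, 0, 0)
    λ_8 → (0, 2, 5, 0)
    λ_9 → (0, 2, 5, 0)

4 distinct reps among the 9 weights ⇒ 4 W_7-linkage classes:

[[1], [2, 4, 6, 8, 9], [3], [5, 7]]


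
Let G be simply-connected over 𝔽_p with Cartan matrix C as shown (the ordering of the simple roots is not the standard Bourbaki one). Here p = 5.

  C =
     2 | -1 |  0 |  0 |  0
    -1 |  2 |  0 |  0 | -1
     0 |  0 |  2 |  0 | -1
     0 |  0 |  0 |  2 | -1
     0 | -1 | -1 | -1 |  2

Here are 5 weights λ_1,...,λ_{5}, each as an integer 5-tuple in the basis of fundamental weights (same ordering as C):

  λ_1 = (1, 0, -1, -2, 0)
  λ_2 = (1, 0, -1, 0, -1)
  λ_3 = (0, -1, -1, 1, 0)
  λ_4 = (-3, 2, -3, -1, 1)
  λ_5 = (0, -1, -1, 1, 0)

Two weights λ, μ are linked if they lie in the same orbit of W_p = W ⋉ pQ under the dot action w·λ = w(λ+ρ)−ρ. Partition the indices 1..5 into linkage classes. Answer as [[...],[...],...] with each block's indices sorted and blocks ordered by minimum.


D_5 Cartan matrix, 5 simple roots permuted; ρ=(1,1,1,1,1).

Folding the 5 weights λ_j+ρ into Ā_5 (reps in the given 5-coord order):

  λ_1 → (2, 1, 0, 1, 0);  λ_2 → (2, 1, 0, 1, 0);  λ_3 → (1, 0, 0, 2, 1);  λ_4 → (2, 0, 2, 0, 0);  λ_5 → (1, 0, 0, 2, 1)

Linkage partition of the 5 weights (3 classes, p=5):

[[1, 2], [3, 5], [4]]


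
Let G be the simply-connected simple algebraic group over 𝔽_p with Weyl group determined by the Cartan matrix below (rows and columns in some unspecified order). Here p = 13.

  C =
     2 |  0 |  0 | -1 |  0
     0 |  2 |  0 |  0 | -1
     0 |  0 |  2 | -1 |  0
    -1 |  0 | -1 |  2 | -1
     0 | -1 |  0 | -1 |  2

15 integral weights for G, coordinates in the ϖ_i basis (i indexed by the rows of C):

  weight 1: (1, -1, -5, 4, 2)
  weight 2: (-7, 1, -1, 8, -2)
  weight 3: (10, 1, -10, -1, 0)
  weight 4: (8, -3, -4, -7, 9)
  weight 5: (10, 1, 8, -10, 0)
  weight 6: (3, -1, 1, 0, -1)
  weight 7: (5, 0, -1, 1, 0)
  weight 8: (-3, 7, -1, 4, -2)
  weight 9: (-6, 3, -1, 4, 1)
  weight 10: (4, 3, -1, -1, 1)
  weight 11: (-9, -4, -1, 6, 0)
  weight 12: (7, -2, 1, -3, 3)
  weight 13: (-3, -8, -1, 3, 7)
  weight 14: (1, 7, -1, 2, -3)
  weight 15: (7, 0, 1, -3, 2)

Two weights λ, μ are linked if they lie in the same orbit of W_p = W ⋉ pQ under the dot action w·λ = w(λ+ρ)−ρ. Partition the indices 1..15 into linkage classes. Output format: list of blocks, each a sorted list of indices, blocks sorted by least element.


Dynkin diagram of C (from the 8 off-diagonal −1 entries): D_5.

Alcove-folded reps (p=13, 15 weights, presented ϖ-order):

    λ_1 → (2, 0, 4, 1, 2)
    λ_2 → (6, 1, 0, 2, 1)
    λ_3 → (2, 6, 0, 1, 1)
    λ_4 → (0, 1, 6, 2, 1)
    λ_5 → (2, 6, 0, 1, 1)
    λ_6 → (4, 0, 2, 1, 0)
    λ_7 → (6, 1, 0, 2, 1)
    λ_8 → (2, 6, 0, 1, 1)
    λ_9 → (5, 4, 0, 0, 2)
    λ_10 → (5, 4, 0, 0, 2)
    λ_11 → (4, 0, 2, 1, 0)
    λ_12 → (6, 1, 0, 2, 1)
    λ_13 → (2, 6, 0, 1, 1)
    λ_14 → (2, 6, 0, 1, 1)
    λ_15 → (6, 1, 0, 2, 1)

The 15 indices split into 6 linkage classes (same alcove rep ⇔ same W_13-dot-orbit):

[[1], [2, 7, 12, 15], [3, 5, 8, 13, 14], [4], [6, 11], [9, 10]]


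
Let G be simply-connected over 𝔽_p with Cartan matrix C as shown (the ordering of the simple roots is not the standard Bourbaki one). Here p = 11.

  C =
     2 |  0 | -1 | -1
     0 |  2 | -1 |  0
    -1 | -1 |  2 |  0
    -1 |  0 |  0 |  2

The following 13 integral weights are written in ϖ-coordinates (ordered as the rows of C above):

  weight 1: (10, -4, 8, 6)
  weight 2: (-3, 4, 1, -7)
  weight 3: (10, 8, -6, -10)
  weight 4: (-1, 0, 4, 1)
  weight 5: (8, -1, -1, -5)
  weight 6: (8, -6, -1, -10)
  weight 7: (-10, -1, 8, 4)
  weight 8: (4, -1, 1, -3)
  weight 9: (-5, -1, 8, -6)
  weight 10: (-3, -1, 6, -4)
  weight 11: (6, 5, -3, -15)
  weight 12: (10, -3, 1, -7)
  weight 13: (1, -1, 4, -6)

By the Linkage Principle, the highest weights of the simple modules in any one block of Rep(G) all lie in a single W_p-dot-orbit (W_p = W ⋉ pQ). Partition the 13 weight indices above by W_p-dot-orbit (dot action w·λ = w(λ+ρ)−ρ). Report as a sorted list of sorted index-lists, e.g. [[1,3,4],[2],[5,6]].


Cartan matrix: type A_4 (|W|=120); un-permuting the 4 rows.

Alcove-folded reps (p=11, 13 weights, presented ϖ-order):

  1: (3, 0, 2, 2);  2: (0, 1, 5, 2);  3: (3, 0, 2, 2);  4: (0, 1, 5, 2);  5: (5, 0, 0, 4);  6: (5, 0, 0, 4);  7: (5, 0, 0, 4);  8: (3, 0, 2, 2);  9: (5, 0, 0, 4);  10: (3, 0, 2, 2);  11: (2, 0, 4, 2);  12: (5, 0, 0, 4);  13: (3, 0, 2, 2)

Partition of {1..13} into 4 W_11-dot-orbits:

[[1, 3, 8, 10, 13], [2, 4], [5, 6, 7, 9, 12], [11]]


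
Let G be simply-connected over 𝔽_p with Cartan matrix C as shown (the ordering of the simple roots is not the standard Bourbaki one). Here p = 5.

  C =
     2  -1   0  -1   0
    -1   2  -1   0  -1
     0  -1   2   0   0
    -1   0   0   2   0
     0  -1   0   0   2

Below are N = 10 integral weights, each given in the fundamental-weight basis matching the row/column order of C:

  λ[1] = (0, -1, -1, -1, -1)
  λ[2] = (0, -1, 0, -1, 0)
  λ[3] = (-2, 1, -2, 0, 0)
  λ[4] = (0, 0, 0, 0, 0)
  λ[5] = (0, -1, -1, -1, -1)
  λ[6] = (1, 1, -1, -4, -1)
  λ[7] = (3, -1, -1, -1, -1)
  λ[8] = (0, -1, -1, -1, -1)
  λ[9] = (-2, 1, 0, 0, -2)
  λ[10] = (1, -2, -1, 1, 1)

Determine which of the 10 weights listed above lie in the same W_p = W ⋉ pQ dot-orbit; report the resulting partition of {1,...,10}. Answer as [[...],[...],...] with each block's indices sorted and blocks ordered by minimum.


Root system D_5: the 5×5 matrix C matches after relabeling.

Each λ_j+ρ reduced to Ā_5; 5-tuples below use C's row order:

  1: (1, 0, 0, 0, 0) · 2: (1, 0, 1, 0, 1) · 3: (1, 0, 1, 0, 1) · 4: (1, 0, 1, 0, 1) · 5: (1, 0, 0, 0, 0) · 6: (0, 1, 0, 2, 0) · 7: (1, 0, 0, 0, 0) · 8: (1, 0, 0, 0, 0) · 9: (1, 0, 1, 0, 1) · 10: (0, 0, 1, 2, 1)

Grouping the 10 weights by Ā_5-representative: 4 linkage classes.

[[1, 5, 7, 8], [2, 3, 4, 9], [6], [10]]


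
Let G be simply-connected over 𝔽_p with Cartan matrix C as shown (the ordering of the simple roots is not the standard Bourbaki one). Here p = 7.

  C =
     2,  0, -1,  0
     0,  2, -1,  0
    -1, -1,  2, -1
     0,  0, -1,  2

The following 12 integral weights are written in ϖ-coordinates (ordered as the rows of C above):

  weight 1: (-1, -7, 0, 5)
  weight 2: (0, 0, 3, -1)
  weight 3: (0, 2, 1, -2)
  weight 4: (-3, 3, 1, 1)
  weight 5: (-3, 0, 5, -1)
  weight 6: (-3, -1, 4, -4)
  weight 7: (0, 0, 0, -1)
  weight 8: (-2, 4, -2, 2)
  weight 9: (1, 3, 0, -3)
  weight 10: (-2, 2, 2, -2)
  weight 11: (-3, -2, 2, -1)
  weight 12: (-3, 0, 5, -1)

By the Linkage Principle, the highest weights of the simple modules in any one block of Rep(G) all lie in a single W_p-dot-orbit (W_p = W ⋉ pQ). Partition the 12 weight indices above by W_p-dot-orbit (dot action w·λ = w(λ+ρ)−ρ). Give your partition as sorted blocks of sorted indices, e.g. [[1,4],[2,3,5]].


Dynkin diagram of C (from the 6 off-diagonal −1 entries): D_4.

Ā_7 reps of the 12 weights (D_4, coords as presented):

  λ_1+ρ ↦ (5, 1, 0, 1) · λ_2+ρ ↦ (1, 1, 1, 0) · λ_3+ρ ↦ (1, 3, 1, 1) · λ_4+ρ ↦ (1, 3, 1, 1) · λ_5+ρ ↦ (2, 1, 0, 0) · λ_6+ρ ↦ (2, 0, 0, 3) · λ_7+ρ ↦ (1, 1, 1, 0) · λ_8+ρ ↦ (1, 3, 1, 1) · λ_9+ρ ↦ (1, 3, 1, 1) · λ_10+ρ ↦ (1, 3, 1, 1) · λ_11+ρ ↦ (2, 1, 0, 0) · λ_12+ρ ↦ (2, 1, 0, 0)

Linkage partition of the 12 weights (5 classes, p=7):

[[1], [2, 7], [3, 4, 8, 9, 10], [5, 11, 12], [6]]


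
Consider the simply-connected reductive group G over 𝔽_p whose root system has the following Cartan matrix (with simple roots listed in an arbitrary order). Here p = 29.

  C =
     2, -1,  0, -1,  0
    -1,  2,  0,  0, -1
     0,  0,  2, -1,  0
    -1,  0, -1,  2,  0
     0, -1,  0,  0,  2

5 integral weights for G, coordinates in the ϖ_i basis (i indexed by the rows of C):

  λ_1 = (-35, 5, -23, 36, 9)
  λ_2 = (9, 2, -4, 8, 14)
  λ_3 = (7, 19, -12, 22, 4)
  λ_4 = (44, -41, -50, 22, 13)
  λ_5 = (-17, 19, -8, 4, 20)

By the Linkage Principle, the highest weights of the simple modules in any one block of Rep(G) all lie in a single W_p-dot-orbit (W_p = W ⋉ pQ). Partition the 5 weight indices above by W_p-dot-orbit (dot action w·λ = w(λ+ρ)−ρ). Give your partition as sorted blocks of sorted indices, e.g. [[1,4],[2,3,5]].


Type A_5, rank 5, |W|=720; reorder rows/cols to standard.

Ā_29 reps of the 5 weights (A_5, coords as presented):

  λ_1+ρ ↦ (10, 3, 5, 1, 7) · λ_2+ρ ↦ (10, 3, 5, 1, 7) · λ_3+ρ ↦ (2, 2, 1, 4, 9) · λ_4+ρ ↦ (10, 3, 5, 1, 7) · λ_5+ρ ↦ (2, 2, 1, 4, 9)

These 5 weights hit 2 W_29-dot-orbits; sizes (3, 2):

[[1, 2, 4], [3, 5]]


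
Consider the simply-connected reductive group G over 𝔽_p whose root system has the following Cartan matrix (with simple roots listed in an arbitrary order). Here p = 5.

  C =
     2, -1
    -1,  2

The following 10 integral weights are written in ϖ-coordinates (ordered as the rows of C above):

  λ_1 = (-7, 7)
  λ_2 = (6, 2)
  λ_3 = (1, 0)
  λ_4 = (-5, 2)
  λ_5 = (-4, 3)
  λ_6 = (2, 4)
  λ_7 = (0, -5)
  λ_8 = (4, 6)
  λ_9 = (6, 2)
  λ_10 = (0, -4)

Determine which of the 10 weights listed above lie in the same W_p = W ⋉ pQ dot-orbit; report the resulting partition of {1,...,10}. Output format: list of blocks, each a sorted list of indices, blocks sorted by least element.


A_2 Cartan matrix, 2 simple roots permuted; ρ=(1,1).

Ā_5 reps of the 10 weights (A_2, coords as presented):

  [1] (2, 1)
  [2] (0, 2)
  [3] (2, 1)
  [4] (3, 1)
  [5] (3, 1)
  [6] (0, 2)
  [7] (3, 1)
  [8] (0, 2)
  [9] (0, 2)
  [10] (2, 1)

Partition of {1..10} into 3 W_5-dot-orbits:

[[1, 3, 10], [2, 6, 8, 9], [4, 5, 7]]


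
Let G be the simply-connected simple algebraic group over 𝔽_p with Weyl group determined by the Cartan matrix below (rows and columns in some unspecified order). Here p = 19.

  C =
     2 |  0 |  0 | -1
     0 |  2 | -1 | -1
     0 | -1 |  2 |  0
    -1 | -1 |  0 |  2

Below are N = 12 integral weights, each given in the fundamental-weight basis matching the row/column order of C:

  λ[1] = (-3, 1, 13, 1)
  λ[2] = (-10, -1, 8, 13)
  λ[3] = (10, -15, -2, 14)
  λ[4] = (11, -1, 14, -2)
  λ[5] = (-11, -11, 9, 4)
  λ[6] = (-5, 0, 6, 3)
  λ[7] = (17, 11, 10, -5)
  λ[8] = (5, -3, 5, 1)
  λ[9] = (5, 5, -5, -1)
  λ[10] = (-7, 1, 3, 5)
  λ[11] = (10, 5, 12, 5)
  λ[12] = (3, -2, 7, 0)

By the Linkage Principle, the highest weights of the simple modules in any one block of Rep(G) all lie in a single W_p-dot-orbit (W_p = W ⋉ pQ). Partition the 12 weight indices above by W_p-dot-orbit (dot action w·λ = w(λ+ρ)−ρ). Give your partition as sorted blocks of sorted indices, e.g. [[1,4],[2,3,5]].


Type A_4, rank 4, |W|=120; reorder rows/cols to standard.

Each λ_j+ρ reduced to Ā_19; 4-tuples below use C's row order:

  [1] (2, 2, 14, 0)
  [2] (5, 0, 5, 5)
  [3] (4, 1, 7, 0)
  [4] (4, 1, 7, 0)
  [5] (5, 0, 5, 5)
  [6] (4, 1, 7, 0)
  [7] (4, 1, 7, 0)
  [8] (6, 2, 4, 0)
  [9] (6, 2, 4, 0)
  [10] (6, 2, 4, 0)
  [11] (6, 2, 4, 0)
  [12] (4, 1, 7, 0)

These 12 weights hit 4 W_19-dot-orbits; sizes (1, 2, 5, 4):

[[1], [2, 5], [3, 4, 6, 7, 12], [8, 9, 10, 11]]


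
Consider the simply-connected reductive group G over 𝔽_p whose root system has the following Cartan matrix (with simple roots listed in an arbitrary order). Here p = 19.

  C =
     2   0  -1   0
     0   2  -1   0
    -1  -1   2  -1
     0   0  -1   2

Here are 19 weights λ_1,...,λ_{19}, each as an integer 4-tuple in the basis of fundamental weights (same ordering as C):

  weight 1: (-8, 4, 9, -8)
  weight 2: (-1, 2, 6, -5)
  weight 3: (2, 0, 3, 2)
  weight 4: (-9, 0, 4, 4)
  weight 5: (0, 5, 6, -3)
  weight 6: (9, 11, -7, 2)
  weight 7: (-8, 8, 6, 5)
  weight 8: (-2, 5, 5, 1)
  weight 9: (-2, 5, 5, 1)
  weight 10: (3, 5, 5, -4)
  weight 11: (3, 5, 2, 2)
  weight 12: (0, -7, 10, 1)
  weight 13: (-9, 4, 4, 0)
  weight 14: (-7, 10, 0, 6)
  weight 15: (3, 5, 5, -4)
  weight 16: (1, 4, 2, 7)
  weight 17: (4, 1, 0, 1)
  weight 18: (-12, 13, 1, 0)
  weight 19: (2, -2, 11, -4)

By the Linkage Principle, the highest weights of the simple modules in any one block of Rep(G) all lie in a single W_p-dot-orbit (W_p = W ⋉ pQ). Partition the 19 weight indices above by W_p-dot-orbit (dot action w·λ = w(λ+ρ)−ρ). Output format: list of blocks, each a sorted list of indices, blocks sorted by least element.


Root system D_4: the 4×4 matrix C matches after relabeling.

W_19-reps of the 19 weights in Ā_19 (same 4-coord order as C):

  λ_1 → (3, 1, 4, 3) · λ_2 → (0, 3, 3, 4) · λ_3 → (3, 1, 4, 3) · λ_4 → (5, 2, 1, 2) · λ_5 → (1, 6, 5, 2) · λ_6 → (4, 6, 3, 3) · λ_7 → (4, 6, 3, 3) · λ_8 → (1, 6, 5, 2) · λ_9 → (1, 6, 5, 2) · λ_10 → (4, 6, 3, 3) · λ_11 → (4, 6, 3, 3) · λ_12 → (1, 6, 5, 2) · λ_13 → (5, 2, 1, 2) · λ_14 → (1, 6, 5, 2) · λ_15 → (4, 6, 3, 3) · λ_16 → (2, 5, 1, 8) · λ_17 → (5, 2, 1, 2) · λ_18 → (2, 5, 1, 8) · λ_19 → (3, 1, 4, 3)

Grouping the 19 weights by Ā_19-representative: 6 linkage classes.

[[1, 3, 19], [2], [4, 13, 17], [5, 8, 9, 12, 14], [6, 7, 10, 11, 15], [16, 18]]


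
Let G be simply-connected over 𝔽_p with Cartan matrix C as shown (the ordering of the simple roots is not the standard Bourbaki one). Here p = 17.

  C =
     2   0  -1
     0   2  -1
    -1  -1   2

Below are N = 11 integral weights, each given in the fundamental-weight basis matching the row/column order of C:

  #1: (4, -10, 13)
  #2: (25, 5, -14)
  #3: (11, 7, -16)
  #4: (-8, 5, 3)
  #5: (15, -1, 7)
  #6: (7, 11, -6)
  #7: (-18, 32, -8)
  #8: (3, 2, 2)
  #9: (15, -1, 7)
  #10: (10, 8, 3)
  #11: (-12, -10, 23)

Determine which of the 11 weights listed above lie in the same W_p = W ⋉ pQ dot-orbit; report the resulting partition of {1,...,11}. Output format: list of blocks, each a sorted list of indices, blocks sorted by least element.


Dynkin diagram of C (from the 4 off-diagonal −1 entries): A_3.

Folding the 11 weights λ_j+ρ into Ā_17 (reps in the given 3-coord order):

  λ_1+ρ ↦ (3, 7, 5)
  λ_2+ρ ↦ (4, 2, 4)
  λ_3+ρ ↦ (3, 7, 5)
  λ_4+ρ ↦ (4, 3, 3)
  λ_5+ρ ↦ (9, 7, 1)
  λ_6+ρ ↦ (3, 7, 5)
  λ_7+ρ ↦ (9, 7, 1)
  λ_8+ρ ↦ (4, 3, 3)
  λ_9+ρ ↦ (9, 7, 1)
  λ_10+ρ ↦ (4, 2, 4)
  λ_11+ρ ↦ (4, 2, 4)

Linkage partition of the 11 weights (4 classes, p=17):

[[1, 3, 6], [2, 10, 11], [4, 8], [5, 7, 9]]


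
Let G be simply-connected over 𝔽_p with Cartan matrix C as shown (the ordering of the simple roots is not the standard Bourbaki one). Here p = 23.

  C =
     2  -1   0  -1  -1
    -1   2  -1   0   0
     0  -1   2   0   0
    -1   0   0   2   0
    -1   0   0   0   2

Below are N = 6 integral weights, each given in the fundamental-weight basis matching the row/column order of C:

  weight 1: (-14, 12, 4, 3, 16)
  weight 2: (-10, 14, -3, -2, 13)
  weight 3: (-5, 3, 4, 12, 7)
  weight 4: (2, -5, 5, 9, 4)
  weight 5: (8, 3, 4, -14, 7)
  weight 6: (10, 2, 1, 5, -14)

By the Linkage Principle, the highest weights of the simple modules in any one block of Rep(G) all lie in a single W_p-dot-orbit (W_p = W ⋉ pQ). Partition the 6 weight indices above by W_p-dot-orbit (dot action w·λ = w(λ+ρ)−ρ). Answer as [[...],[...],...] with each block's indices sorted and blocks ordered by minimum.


Type D_5, rank 5, |W|=1920; reorder rows/cols to standard.

Ā_23 reps of the 6 weights (D_5, coords as presented):

  1: (1, 3, 2, 9, 4)
  2: (1, 3, 2, 9, 4)
  3: (1, 3, 2, 9, 4)
  4: (1, 3, 2, 9, 4)
  5: (1, 3, 2, 9, 4)
  6: (2, 1, 2, 4, 11)

Linkage partition of the 6 weights (2 classes, p=23):

[[1, 2, 3, 4, 5], [6]]


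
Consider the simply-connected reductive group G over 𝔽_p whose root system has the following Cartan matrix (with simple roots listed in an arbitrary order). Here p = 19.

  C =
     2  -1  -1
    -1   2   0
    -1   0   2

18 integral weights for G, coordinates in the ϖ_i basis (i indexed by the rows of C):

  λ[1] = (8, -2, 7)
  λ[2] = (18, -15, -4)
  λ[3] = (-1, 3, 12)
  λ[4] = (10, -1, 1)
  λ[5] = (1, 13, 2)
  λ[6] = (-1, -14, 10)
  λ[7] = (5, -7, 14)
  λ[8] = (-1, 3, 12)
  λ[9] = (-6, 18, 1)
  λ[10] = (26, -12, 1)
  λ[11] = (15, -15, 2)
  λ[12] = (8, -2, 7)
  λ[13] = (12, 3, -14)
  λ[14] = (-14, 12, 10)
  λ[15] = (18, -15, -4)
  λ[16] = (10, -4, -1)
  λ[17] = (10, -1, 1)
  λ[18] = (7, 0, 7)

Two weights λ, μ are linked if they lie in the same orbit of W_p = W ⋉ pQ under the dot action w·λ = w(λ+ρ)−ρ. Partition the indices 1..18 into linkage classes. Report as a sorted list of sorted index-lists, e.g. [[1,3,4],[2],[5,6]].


Dynkin diagram of C (from the 4 off-diagonal −1 entries): A_3.

Ā_19 reps of the 18 weights (A_3, coords as presented):

  1: (8, 1, 8) · 2: (2, 14, 3) · 3: (0, 4, 13) · 4: (11, 0, 2) · 5: (2, 14, 3) · 6: (11, 0, 2) · 7: (0, 4, 13) · 8: (0, 4, 13) · 9: (2, 14, 3) · 10: (8, 1, 8) · 11: (2, 14, 3) · 12: (8, 1, 8) · 13: (0, 4, 13) · 14: (11, 0, 2) · 15: (2, 14, 3) · 16: (8, 3, 0) · 17: (11, 0, 2) · 18: (8, 1, 8)

Grouping the 18 weights by Ā_19-representative: 5 linkage classes.

[[1, 10, 12, 18], [2, 5, 9, 11, 15], [3, 7, 8, 13], [4, 6, 14, 17], [16]]


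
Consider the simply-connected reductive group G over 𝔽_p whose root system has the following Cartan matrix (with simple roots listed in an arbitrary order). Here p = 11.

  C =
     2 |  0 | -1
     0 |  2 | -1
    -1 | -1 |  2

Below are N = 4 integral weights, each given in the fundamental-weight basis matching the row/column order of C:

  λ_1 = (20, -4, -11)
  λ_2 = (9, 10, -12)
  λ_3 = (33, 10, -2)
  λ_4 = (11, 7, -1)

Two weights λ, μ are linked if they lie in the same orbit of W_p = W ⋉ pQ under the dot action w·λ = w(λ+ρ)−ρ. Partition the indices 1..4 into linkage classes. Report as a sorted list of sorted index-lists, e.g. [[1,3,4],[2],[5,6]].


C ↔ A_3 under row/col permutation; |W(A_3)| = 24.

λ_j+ρ reflected into Ā_11 (⟨·,θ^∨⟩≤11); 3-tuples as given:

  λ_1 → (2, 0, 1)
  λ_2 → (1, 0, 10)
  λ_3 → (1, 0, 10)
  λ_4 → (2, 0, 1)

2 distinct reps among the 4 weights ⇒ 2 W_11-linkage classes:

[[1, 4], [2, 3]]


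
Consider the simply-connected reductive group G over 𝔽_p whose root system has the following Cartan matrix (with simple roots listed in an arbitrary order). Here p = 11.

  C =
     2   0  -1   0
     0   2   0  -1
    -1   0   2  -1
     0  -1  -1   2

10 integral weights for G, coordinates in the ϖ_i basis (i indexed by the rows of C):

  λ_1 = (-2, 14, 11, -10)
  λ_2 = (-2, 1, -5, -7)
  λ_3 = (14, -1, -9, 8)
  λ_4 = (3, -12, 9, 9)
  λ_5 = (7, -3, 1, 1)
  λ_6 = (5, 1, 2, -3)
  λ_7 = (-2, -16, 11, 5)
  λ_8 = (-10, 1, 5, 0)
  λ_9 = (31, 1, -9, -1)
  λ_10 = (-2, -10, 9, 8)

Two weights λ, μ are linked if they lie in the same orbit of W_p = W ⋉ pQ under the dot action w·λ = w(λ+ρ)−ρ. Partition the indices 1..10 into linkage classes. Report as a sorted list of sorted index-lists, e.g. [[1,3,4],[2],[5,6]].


Cartan matrix: type A_4 (|W|=120); un-permuting the 4 rows.

W_11-reps of the 10 weights in Ā_11 (same 4-coord order as C):

  λ_1+ρ ↦ (2, 1, 4, 4) · λ_2+ρ ↦ (2, 1, 4, 4) · λ_3+ρ ↦ (2, 1, 4, 4) · λ_4+ρ ↦ (7, 1, 2, 0) · λ_5+ρ ↦ (7, 1, 2, 0) · λ_6+ρ ↦ (6, 0, 1, 2) · λ_7+ρ ↦ (2, 1, 4, 4) · λ_8+ρ ↦ (6, 0, 1, 2) · λ_9+ρ ↦ (6, 0, 1, 2) · λ_10+ρ ↦ (7, 1, 2, 0)

Partition of {1..10} into 3 W_11-dot-orbits:

[[1, 2, 3, 7], [4, 5, 10], [6, 8, 9]]


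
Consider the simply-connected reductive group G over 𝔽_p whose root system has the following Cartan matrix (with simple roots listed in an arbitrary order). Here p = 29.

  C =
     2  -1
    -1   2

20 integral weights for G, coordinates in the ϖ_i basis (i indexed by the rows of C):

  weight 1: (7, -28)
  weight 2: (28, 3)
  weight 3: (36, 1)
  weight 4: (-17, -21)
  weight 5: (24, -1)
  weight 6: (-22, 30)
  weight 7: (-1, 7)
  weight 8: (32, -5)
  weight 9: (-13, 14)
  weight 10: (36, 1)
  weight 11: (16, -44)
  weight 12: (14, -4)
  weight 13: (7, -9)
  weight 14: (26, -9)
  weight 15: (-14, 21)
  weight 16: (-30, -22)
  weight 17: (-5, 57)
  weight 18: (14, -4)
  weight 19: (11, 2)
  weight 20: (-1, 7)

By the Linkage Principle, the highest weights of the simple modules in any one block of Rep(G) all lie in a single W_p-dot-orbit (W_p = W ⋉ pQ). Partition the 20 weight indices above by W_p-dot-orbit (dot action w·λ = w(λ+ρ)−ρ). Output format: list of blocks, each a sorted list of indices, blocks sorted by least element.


Type A_2, rank 2, |W|=6; reorder rows/cols to standard.

Folding the 20 weights λ_j+ρ into Ā_29 (reps in the given 2-coord order):

    1: (19, 8)
    2: (25, 0)
    3: (19, 8)
    4: (13, 9)
    5: (25, 0)
    6: (19, 8)
    7: (0, 8)
    8: (25, 0)
    9: (12, 3)
    10: (19, 8)
    11: (12, 3)
    12: (12, 3)
    13: (0, 8)
    14: (19, 8)
    15: (13, 9)
    16: (0, 8)
    17: (25, 0)
    18: (12, 3)
    19: (12, 3)
    20: (0, 8)

Partition of {1..20} into 5 W_29-dot-orbits:

[[1, 3, 6, 10, 14], [2, 5, 8, 17], [4, 15], [7, 13, 16, 20], [9, 11, 12, 18, 19]]


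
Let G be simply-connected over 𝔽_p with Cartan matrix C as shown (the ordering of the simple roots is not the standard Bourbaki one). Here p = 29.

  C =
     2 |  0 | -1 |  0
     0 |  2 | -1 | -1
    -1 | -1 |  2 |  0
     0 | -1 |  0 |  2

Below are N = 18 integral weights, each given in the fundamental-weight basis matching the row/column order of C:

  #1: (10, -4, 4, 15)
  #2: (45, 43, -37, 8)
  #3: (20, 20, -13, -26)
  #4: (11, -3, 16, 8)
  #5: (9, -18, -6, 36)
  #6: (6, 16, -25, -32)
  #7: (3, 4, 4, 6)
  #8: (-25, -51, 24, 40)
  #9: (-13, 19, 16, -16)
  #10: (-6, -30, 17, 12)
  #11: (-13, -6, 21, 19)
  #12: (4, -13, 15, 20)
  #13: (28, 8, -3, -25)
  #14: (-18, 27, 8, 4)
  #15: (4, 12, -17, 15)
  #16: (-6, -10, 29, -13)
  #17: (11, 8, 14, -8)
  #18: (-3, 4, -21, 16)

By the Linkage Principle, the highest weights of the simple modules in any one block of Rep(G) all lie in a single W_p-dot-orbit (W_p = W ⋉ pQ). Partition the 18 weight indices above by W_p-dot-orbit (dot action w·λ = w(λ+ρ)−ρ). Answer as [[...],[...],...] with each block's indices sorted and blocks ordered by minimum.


C ↔ A_4 under row/col permutation; |W(A_4)| = 120.

λ_j+ρ reflected into Ā_29 (⟨·,θ^∨⟩≤29); 4-tuples as given:

  1: (11, 3, 2, 13) · 2: (4, 5, 5, 7) · 3: (4, 12, 4, 8) · 4: (5, 2, 15, 0) · 5: (4, 5, 5, 7) · 6: (5, 2, 15, 0) · 7: (4, 5, 5, 7) · 8: (4, 12, 4, 8) · 9: (4, 5, 5, 7) · 10: (11, 3, 2, 13) · 11: (4, 5, 5, 7) · 12: (4, 12, 4, 8) · 13: (5, 2, 15, 0) · 14: (4, 12, 4, 8) · 15: (11, 3, 2, 13) · 16: (4, 12, 4, 8) · 17: (5, 2, 15, 0) · 18: (5, 2, 15, 0)

Partition of {1..18} into 4 W_29-dot-orbits:

[[1, 10, 15], [2, 5, 7, 9, 11], [3, 8, 12, 14, 16], [4, 6, 13, 17, 18]]


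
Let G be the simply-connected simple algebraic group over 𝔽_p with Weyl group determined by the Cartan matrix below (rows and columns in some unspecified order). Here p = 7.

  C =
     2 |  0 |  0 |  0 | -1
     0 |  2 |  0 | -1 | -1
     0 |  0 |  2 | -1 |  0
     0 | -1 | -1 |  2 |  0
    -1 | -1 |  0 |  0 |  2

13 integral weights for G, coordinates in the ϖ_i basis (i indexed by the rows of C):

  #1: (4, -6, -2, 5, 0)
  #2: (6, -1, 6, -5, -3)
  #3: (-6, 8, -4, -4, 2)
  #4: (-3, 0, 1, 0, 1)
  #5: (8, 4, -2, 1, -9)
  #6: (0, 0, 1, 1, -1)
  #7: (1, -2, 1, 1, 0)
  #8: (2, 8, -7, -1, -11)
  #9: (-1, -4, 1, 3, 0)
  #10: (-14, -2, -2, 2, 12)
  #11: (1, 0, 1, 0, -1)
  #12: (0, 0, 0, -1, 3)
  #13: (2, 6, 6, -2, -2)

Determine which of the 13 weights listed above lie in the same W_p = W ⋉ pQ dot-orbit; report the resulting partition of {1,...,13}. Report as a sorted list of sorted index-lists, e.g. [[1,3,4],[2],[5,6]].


A_5 Cartan matrix, 5 simple roots permuted; ρ=(1,1,1,1,1).

Alcove-folded reps (p=7, 13 weights, presented ϖ-order):

  1: (1, 1, 1, 0, 4)
  2: (0, 0, 0, 2, 4)
  3: (2, 1, 2, 1, 0)
  4: (2, 1, 2, 1, 0)
  5: (1, 1, 1, 0, 4)
  6: (1, 1, 2, 2, 0)
  7: (2, 1, 2, 1, 0)
  8: (0, 0, 0, 2, 4)
  9: (2, 1, 2, 1, 0)
  10: (1, 1, 1, 0, 4)
  11: (2, 1, 2, 1, 0)
  12: (1, 1, 1, 0, 4)
  13: (1, 1, 1, 0, 4)

These 13 weights hit 4 W_7-dot-orbits; sizes (5, 2, 5, 1):

[[1, 5, 10, 12, 13], [2, 8], [3, 4, 7, 9, 11], [6]]


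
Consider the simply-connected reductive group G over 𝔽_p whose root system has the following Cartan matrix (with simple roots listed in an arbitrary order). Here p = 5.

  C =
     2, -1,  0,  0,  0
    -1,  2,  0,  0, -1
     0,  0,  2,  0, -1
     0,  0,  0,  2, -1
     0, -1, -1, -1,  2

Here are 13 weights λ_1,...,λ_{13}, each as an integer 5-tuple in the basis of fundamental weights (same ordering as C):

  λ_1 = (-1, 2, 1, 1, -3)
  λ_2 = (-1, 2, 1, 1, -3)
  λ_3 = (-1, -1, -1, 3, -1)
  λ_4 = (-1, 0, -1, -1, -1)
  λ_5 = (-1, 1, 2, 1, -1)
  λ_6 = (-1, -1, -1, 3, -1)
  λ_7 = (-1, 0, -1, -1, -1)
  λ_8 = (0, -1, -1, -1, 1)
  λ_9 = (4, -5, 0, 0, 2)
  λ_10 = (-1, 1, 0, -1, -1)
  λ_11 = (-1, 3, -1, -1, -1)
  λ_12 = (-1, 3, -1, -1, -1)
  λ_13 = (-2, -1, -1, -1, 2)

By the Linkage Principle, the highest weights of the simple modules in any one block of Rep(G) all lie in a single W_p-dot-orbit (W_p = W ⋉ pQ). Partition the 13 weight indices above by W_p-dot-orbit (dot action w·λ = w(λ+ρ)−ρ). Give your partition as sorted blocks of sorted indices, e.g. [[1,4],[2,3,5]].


Dynkin diagram of C (from the 8 off-diagonal −1 entries): D_5.

W_5-reps of the 13 weights in Ā_5 (same 5-coord order as C):

    λ_1+ρ ↦ (0, 0, 0, 0, 2)
    λ_2+ρ ↦ (0, 0, 0, 0, 2)
    λ_3+ρ ↦ (0, 0, 0, 4, 0)
    λ_4+ρ ↦ (0, 1, 0, 0, 0)
    λ_5+ρ ↦ (0, 2, 1, 0, 0)
    λ_6+ρ ↦ (0, 0, 0, 4, 0)
    λ_7+ρ ↦ (0, 1, 0, 0, 0)
    λ_8+ρ ↦ (1, 0, 0, 0, 2)
    λ_9+ρ ↦ (0, 1, 0, 0, 0)
    λ_10+ρ ↦ (0, 2, 1, 0, 0)
    λ_11+ρ ↦ (0, 1, 0, 0, 0)
    λ_12+ρ ↦ (0, 1, 0, 0, 0)
    λ_13+ρ ↦ (0, 0, 0, 0, 2)

These 13 weights hit 5 W_5-dot-orbits; sizes (3, 2, 5, 2, 1):

[[1, 2, 13], [3, 6], [4, 7, 9, 11, 12], [5, 10], [8]]


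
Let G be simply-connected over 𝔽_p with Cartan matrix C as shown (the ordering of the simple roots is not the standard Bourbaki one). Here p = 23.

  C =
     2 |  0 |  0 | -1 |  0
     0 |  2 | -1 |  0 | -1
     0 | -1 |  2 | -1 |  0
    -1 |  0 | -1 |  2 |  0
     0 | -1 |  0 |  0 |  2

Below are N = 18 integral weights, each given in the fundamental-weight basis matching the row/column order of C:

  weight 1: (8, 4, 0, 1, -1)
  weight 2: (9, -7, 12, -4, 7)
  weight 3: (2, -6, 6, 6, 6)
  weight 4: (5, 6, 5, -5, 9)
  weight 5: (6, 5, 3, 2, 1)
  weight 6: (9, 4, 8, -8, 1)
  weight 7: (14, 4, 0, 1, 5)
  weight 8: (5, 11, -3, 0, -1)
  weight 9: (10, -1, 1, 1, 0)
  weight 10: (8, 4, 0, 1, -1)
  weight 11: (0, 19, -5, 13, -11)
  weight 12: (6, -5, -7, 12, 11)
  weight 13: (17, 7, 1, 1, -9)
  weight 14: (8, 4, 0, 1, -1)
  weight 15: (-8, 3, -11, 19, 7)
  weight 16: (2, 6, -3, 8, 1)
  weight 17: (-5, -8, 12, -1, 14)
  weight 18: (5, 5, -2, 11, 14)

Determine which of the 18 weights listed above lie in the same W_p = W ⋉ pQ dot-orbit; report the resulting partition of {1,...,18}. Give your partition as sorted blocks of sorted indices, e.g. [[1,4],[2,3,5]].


Cartan matrix: type A_5 (|W|=720); un-permuting the 5 rows.

W_23-reps of the 18 weights in Ā_23 (same 5-coord order as C):

    1: (9, 5, 1, 2, 0)
    2: (7, 6, 4, 3, 2)
    3: (3, 5, 2, 7, 2)
    4: (0, 7, 2, 4, 8)
    5: (7, 6, 4, 3, 2)
    6: (3, 5, 2, 7, 2)
    7: (9, 5, 1, 2, 0)
    8: (5, 10, 1, 1, 0)
    9: (11, 0, 2, 2, 1)
    10: (9, 5, 1, 2, 0)
    11: (7, 6, 4, 3, 2)
    12: (7, 6, 4, 3, 2)
    13: (11, 0, 2, 2, 1)
    14: (9, 5, 1, 2, 0)
    15: (7, 6, 4, 3, 2)
    16: (3, 5, 2, 7, 2)
    17: (0, 7, 2, 4, 8)
    18: (9, 5, 1, 2, 0)

The 18 indices split into 6 linkage classes (same alcove rep ⇔ same W_23-dot-orbit):

[[1, 7, 10, 14, 18], [2, 5, 11, 12, 15], [3, 6, 16], [4, 17], [8], [9, 13]]
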